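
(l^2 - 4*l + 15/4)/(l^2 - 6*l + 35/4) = (2*l - 3)/(2*l - 7)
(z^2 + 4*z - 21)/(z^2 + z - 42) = (z - 3)/(z - 6)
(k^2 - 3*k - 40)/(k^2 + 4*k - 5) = (k - 8)/(k - 1)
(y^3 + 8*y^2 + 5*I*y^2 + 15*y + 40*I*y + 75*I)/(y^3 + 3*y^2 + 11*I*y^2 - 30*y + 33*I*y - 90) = (y + 5)/(y + 6*I)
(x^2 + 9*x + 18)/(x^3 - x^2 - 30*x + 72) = (x + 3)/(x^2 - 7*x + 12)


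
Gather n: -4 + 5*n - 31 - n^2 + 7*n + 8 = -n^2 + 12*n - 27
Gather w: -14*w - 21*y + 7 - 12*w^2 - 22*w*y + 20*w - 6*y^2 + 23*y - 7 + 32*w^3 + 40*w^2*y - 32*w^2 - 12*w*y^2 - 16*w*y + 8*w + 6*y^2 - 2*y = 32*w^3 + w^2*(40*y - 44) + w*(-12*y^2 - 38*y + 14)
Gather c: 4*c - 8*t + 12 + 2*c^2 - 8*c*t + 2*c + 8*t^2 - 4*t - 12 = 2*c^2 + c*(6 - 8*t) + 8*t^2 - 12*t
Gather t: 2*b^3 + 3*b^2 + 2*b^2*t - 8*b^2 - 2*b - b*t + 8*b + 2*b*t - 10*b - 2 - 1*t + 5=2*b^3 - 5*b^2 - 4*b + t*(2*b^2 + b - 1) + 3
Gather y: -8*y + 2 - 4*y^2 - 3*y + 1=-4*y^2 - 11*y + 3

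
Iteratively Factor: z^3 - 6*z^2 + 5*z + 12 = (z - 3)*(z^2 - 3*z - 4) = (z - 3)*(z + 1)*(z - 4)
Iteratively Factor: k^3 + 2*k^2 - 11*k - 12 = (k + 4)*(k^2 - 2*k - 3) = (k - 3)*(k + 4)*(k + 1)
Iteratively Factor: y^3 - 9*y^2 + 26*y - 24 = (y - 2)*(y^2 - 7*y + 12) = (y - 3)*(y - 2)*(y - 4)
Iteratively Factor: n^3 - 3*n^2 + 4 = (n - 2)*(n^2 - n - 2) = (n - 2)*(n + 1)*(n - 2)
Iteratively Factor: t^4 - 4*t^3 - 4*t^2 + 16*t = (t - 4)*(t^3 - 4*t) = t*(t - 4)*(t^2 - 4) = t*(t - 4)*(t + 2)*(t - 2)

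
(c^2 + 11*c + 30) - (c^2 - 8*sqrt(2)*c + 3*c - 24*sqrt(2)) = 8*c + 8*sqrt(2)*c + 30 + 24*sqrt(2)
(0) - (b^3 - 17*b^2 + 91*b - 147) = -b^3 + 17*b^2 - 91*b + 147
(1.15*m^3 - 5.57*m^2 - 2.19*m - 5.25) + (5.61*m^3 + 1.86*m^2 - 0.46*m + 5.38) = 6.76*m^3 - 3.71*m^2 - 2.65*m + 0.13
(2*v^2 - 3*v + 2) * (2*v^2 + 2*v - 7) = 4*v^4 - 2*v^3 - 16*v^2 + 25*v - 14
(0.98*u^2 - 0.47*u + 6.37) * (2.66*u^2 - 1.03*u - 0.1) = 2.6068*u^4 - 2.2596*u^3 + 17.3303*u^2 - 6.5141*u - 0.637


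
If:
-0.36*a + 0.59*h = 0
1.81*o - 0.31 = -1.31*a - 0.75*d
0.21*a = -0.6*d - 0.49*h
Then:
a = 0.460096849254764 - 2.68637192629394*o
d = 2.27886296459342*o - 0.390302496698321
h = 0.280737060562229 - 1.63914219231495*o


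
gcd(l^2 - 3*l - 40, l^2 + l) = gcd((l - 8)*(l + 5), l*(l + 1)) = 1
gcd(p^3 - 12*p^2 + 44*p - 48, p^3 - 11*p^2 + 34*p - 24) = p^2 - 10*p + 24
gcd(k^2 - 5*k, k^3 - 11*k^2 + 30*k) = k^2 - 5*k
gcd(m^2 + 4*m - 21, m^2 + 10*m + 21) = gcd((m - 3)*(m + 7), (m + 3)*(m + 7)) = m + 7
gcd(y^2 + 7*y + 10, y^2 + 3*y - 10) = y + 5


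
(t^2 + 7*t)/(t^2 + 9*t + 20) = t*(t + 7)/(t^2 + 9*t + 20)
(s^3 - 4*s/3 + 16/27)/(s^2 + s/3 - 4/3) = (9*s^2 - 12*s + 4)/(9*(s - 1))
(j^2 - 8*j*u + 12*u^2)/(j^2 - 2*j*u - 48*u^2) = (-j^2 + 8*j*u - 12*u^2)/(-j^2 + 2*j*u + 48*u^2)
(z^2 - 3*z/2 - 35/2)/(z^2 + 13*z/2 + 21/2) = (z - 5)/(z + 3)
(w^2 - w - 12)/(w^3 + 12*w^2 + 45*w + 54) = (w - 4)/(w^2 + 9*w + 18)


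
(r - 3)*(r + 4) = r^2 + r - 12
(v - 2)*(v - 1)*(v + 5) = v^3 + 2*v^2 - 13*v + 10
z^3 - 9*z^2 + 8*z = z*(z - 8)*(z - 1)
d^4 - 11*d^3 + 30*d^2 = d^2*(d - 6)*(d - 5)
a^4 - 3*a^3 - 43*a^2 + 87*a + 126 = (a - 7)*(a - 3)*(a + 1)*(a + 6)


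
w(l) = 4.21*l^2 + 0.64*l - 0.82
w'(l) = 8.42*l + 0.64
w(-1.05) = 3.15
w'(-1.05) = -8.20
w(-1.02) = 2.91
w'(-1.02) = -7.95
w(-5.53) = 124.39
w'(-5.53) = -45.92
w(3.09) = 41.36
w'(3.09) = 26.66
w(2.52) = 27.53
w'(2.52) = 21.86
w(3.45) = 51.50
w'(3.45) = 29.69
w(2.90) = 36.44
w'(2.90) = 25.06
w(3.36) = 48.86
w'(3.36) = 28.93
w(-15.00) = 936.83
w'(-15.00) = -125.66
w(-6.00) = 146.90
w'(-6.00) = -49.88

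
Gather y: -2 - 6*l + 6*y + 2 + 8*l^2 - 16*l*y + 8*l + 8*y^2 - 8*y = 8*l^2 + 2*l + 8*y^2 + y*(-16*l - 2)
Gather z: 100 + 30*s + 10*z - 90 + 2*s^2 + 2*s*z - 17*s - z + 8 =2*s^2 + 13*s + z*(2*s + 9) + 18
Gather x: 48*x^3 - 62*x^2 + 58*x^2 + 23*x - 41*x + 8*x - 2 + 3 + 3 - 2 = 48*x^3 - 4*x^2 - 10*x + 2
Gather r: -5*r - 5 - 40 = -5*r - 45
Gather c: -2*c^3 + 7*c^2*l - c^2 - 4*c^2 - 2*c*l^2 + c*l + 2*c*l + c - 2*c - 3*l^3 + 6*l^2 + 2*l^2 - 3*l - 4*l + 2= -2*c^3 + c^2*(7*l - 5) + c*(-2*l^2 + 3*l - 1) - 3*l^3 + 8*l^2 - 7*l + 2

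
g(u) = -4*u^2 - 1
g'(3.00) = -24.00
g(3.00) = -37.00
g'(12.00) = -96.00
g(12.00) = -577.00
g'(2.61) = -20.88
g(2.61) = -28.25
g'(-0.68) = 5.44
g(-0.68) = -2.85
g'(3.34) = -26.72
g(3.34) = -45.62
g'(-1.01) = 8.08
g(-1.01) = -5.08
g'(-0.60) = 4.80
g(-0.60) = -2.44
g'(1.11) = -8.88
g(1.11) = -5.93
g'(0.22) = -1.76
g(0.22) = -1.19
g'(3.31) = -26.48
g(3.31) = -44.82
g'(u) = -8*u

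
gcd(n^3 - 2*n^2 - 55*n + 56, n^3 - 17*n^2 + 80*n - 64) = n^2 - 9*n + 8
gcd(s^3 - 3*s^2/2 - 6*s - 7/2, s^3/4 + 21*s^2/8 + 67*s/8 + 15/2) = 1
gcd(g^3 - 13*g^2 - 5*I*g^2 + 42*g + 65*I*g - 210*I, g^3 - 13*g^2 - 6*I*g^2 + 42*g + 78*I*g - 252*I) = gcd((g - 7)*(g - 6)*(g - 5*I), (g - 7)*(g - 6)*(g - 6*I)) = g^2 - 13*g + 42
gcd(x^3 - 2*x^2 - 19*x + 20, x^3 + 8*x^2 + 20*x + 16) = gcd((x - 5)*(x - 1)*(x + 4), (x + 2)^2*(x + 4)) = x + 4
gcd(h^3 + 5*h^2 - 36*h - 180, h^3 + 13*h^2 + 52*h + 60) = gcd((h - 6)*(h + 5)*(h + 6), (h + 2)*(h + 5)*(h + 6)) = h^2 + 11*h + 30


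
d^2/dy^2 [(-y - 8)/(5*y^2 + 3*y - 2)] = 2*(-(y + 8)*(10*y + 3)^2 + (15*y + 43)*(5*y^2 + 3*y - 2))/(5*y^2 + 3*y - 2)^3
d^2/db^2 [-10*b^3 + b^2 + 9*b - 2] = 2 - 60*b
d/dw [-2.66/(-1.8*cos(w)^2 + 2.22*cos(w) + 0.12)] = (9.576*cos(w) - 5.9052)*sin(w)/(-1.8*cos(w)^2 + 2.22*cos(w) + 0.12)^2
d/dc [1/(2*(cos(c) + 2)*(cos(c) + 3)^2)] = (3*cos(c) + 7)*sin(c)/(2*(cos(c) + 2)^2*(cos(c) + 3)^3)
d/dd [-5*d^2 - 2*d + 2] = -10*d - 2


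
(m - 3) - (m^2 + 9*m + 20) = -m^2 - 8*m - 23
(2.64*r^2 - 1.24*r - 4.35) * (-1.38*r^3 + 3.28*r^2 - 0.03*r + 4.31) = -3.6432*r^5 + 10.3704*r^4 + 1.8566*r^3 - 2.8524*r^2 - 5.2139*r - 18.7485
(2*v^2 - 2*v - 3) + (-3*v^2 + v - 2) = -v^2 - v - 5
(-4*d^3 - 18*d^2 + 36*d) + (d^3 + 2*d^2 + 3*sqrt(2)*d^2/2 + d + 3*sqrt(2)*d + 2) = -3*d^3 - 16*d^2 + 3*sqrt(2)*d^2/2 + 3*sqrt(2)*d + 37*d + 2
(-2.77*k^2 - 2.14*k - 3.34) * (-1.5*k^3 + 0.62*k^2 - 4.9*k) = 4.155*k^5 + 1.4926*k^4 + 17.2562*k^3 + 8.4152*k^2 + 16.366*k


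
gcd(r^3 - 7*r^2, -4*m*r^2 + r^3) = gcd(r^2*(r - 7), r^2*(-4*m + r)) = r^2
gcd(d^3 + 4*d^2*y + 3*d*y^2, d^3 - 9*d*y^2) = d^2 + 3*d*y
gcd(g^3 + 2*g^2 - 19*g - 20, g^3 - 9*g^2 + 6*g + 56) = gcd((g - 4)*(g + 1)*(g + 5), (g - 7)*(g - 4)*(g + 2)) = g - 4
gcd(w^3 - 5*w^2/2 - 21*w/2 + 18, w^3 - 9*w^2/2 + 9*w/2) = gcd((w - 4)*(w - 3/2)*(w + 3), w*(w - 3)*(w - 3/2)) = w - 3/2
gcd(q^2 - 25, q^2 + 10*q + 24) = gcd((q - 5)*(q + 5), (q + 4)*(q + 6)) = 1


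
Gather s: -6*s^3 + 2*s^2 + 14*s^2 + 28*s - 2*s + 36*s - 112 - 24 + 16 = -6*s^3 + 16*s^2 + 62*s - 120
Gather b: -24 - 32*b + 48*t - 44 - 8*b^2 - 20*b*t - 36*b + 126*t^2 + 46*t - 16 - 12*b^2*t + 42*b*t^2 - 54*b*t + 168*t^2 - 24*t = b^2*(-12*t - 8) + b*(42*t^2 - 74*t - 68) + 294*t^2 + 70*t - 84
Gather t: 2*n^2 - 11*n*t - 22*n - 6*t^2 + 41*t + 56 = 2*n^2 - 22*n - 6*t^2 + t*(41 - 11*n) + 56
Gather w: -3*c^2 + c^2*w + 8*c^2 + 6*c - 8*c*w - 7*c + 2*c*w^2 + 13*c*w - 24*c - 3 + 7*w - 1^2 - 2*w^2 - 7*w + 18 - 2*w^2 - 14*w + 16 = 5*c^2 - 25*c + w^2*(2*c - 4) + w*(c^2 + 5*c - 14) + 30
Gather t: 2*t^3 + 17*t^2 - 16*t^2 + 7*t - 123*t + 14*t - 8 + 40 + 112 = 2*t^3 + t^2 - 102*t + 144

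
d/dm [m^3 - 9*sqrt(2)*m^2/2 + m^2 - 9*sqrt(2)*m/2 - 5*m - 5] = 3*m^2 - 9*sqrt(2)*m + 2*m - 9*sqrt(2)/2 - 5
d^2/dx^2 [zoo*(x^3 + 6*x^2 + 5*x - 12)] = zoo*(x + 2)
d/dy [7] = 0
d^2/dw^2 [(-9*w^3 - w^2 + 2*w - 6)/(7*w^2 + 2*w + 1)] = 2*(139*w^3 - 915*w^2 - 321*w + 13)/(343*w^6 + 294*w^5 + 231*w^4 + 92*w^3 + 33*w^2 + 6*w + 1)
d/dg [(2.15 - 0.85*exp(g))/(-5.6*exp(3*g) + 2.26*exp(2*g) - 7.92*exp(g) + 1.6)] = (-9.52*exp(3*g) + 38.041*exp(2*g) - 9.718*exp(g) + 15.668)*exp(g)/(31.36*exp(6*g) - 25.312*exp(5*g) + 93.8116*exp(4*g) - 53.7184*exp(3*g) + 69.9584*exp(2*g) - 25.344*exp(g) + 2.56)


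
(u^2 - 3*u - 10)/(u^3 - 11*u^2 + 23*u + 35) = (u + 2)/(u^2 - 6*u - 7)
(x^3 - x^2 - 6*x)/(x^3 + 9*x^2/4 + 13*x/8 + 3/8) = 8*x*(x^2 - x - 6)/(8*x^3 + 18*x^2 + 13*x + 3)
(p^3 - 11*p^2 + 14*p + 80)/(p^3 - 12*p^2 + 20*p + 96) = (p - 5)/(p - 6)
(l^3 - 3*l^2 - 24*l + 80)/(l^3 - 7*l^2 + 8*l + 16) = (l + 5)/(l + 1)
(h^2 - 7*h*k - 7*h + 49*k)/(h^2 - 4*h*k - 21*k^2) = (h - 7)/(h + 3*k)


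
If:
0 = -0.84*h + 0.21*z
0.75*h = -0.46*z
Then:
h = 0.00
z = 0.00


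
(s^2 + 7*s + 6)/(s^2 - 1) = (s + 6)/(s - 1)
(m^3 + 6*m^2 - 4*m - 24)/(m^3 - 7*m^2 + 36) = (m^2 + 4*m - 12)/(m^2 - 9*m + 18)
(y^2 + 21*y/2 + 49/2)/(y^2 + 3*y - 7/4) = 2*(y + 7)/(2*y - 1)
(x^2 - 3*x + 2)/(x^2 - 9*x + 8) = (x - 2)/(x - 8)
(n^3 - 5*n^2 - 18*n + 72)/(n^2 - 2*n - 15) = (-n^3 + 5*n^2 + 18*n - 72)/(-n^2 + 2*n + 15)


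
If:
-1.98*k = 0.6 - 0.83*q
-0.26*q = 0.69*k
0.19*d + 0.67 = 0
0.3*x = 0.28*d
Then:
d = -3.53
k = -0.14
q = 0.38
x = -3.29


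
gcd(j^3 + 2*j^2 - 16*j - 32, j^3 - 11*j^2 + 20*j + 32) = j - 4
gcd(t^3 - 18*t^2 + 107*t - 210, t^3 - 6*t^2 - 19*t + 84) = t - 7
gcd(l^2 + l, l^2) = l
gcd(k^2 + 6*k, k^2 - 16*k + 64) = 1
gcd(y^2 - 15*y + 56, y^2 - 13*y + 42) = y - 7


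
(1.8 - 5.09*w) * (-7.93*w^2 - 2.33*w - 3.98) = 40.3637*w^3 - 2.4143*w^2 + 16.0642*w - 7.164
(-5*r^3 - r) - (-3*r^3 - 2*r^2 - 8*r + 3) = -2*r^3 + 2*r^2 + 7*r - 3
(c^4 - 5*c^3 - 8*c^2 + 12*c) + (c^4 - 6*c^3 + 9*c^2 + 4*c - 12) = 2*c^4 - 11*c^3 + c^2 + 16*c - 12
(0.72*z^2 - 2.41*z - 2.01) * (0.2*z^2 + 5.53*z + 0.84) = 0.144*z^4 + 3.4996*z^3 - 13.1245*z^2 - 13.1397*z - 1.6884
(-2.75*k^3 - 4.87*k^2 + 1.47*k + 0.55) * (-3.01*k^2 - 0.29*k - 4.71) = 8.2775*k^5 + 15.4562*k^4 + 9.9401*k^3 + 20.8559*k^2 - 7.0832*k - 2.5905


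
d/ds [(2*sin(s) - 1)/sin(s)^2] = 2*(1 - sin(s))*cos(s)/sin(s)^3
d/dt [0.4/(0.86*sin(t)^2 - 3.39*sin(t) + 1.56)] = (1.356 - 0.688*sin(t))*cos(t)/(0.86*sin(t)^2 - 3.39*sin(t) + 1.56)^2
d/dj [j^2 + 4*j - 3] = 2*j + 4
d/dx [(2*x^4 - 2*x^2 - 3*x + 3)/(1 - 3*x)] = 2*(-9*x^4 + 4*x^3 + 3*x^2 - 2*x + 3)/(9*x^2 - 6*x + 1)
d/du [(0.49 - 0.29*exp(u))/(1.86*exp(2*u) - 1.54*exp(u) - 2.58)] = (0.5394*exp(2*u) - 1.8228*exp(u) + 1.5028)*exp(u)/(3.4596*exp(4*u) - 5.7288*exp(3*u) - 7.226*exp(2*u) + 7.9464*exp(u) + 6.6564)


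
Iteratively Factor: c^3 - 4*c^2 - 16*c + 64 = (c + 4)*(c^2 - 8*c + 16) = (c - 4)*(c + 4)*(c - 4)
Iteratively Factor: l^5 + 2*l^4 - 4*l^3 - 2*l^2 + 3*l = (l - 1)*(l^4 + 3*l^3 - l^2 - 3*l) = (l - 1)*(l + 3)*(l^3 - l) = (l - 1)*(l + 1)*(l + 3)*(l^2 - l) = l*(l - 1)*(l + 1)*(l + 3)*(l - 1)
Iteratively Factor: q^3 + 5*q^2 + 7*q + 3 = (q + 1)*(q^2 + 4*q + 3) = (q + 1)^2*(q + 3)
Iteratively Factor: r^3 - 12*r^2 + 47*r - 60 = (r - 3)*(r^2 - 9*r + 20) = (r - 4)*(r - 3)*(r - 5)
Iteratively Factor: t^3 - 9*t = (t)*(t^2 - 9) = t*(t + 3)*(t - 3)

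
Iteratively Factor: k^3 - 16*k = (k - 4)*(k^2 + 4*k) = (k - 4)*(k + 4)*(k)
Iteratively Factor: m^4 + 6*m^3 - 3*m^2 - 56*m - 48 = (m + 1)*(m^3 + 5*m^2 - 8*m - 48) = (m + 1)*(m + 4)*(m^2 + m - 12) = (m - 3)*(m + 1)*(m + 4)*(m + 4)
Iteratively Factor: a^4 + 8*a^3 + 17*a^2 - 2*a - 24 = (a + 3)*(a^3 + 5*a^2 + 2*a - 8) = (a + 2)*(a + 3)*(a^2 + 3*a - 4) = (a + 2)*(a + 3)*(a + 4)*(a - 1)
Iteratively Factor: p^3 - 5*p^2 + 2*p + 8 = (p + 1)*(p^2 - 6*p + 8) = (p - 2)*(p + 1)*(p - 4)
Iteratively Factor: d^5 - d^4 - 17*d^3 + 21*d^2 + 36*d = (d - 3)*(d^4 + 2*d^3 - 11*d^2 - 12*d) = (d - 3)^2*(d^3 + 5*d^2 + 4*d) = (d - 3)^2*(d + 4)*(d^2 + d) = (d - 3)^2*(d + 1)*(d + 4)*(d)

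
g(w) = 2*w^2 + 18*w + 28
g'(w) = 4*w + 18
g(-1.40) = 6.72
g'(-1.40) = 12.40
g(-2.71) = -6.09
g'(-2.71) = 7.16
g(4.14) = 136.80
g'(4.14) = 34.56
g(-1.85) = 1.54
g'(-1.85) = 10.60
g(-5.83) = -8.96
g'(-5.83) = -5.32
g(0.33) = 34.16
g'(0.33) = 19.32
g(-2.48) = -4.34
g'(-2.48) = 8.08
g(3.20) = 106.08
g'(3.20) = 30.80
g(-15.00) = 208.00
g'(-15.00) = -42.00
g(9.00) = 352.00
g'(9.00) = 54.00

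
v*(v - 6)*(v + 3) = v^3 - 3*v^2 - 18*v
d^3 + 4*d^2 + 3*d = d*(d + 1)*(d + 3)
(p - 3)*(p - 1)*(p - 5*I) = p^3 - 4*p^2 - 5*I*p^2 + 3*p + 20*I*p - 15*I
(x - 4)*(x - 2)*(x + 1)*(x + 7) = x^4 + 2*x^3 - 33*x^2 + 22*x + 56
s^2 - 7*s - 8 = (s - 8)*(s + 1)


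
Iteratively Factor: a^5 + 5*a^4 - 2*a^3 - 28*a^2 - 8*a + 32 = (a + 2)*(a^4 + 3*a^3 - 8*a^2 - 12*a + 16) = (a - 1)*(a + 2)*(a^3 + 4*a^2 - 4*a - 16) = (a - 1)*(a + 2)*(a + 4)*(a^2 - 4) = (a - 1)*(a + 2)^2*(a + 4)*(a - 2)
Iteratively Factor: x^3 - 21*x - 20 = (x + 1)*(x^2 - x - 20) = (x - 5)*(x + 1)*(x + 4)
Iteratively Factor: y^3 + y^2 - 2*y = (y - 1)*(y^2 + 2*y) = (y - 1)*(y + 2)*(y)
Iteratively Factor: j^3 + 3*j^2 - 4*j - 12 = (j + 3)*(j^2 - 4) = (j - 2)*(j + 3)*(j + 2)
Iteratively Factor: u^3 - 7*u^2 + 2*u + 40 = (u - 4)*(u^2 - 3*u - 10) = (u - 4)*(u + 2)*(u - 5)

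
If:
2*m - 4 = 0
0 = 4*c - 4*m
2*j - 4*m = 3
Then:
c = 2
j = 11/2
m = 2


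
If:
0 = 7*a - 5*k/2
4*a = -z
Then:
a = -z/4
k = -7*z/10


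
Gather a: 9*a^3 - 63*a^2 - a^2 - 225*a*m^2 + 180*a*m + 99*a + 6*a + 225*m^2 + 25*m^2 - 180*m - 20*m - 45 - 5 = 9*a^3 - 64*a^2 + a*(-225*m^2 + 180*m + 105) + 250*m^2 - 200*m - 50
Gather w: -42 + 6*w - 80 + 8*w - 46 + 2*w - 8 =16*w - 176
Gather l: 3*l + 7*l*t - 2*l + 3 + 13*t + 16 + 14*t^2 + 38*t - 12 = l*(7*t + 1) + 14*t^2 + 51*t + 7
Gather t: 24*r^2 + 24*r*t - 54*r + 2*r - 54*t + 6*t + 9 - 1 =24*r^2 - 52*r + t*(24*r - 48) + 8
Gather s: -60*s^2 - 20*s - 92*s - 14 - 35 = -60*s^2 - 112*s - 49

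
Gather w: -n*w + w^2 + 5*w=w^2 + w*(5 - n)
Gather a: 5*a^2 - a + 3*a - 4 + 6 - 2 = 5*a^2 + 2*a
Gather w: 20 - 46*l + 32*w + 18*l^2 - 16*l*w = 18*l^2 - 46*l + w*(32 - 16*l) + 20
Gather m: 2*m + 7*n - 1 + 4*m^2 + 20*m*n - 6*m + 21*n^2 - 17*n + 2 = 4*m^2 + m*(20*n - 4) + 21*n^2 - 10*n + 1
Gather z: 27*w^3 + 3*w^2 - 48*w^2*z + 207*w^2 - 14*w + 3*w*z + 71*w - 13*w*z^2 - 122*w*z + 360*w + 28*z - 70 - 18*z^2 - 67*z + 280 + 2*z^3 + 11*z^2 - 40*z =27*w^3 + 210*w^2 + 417*w + 2*z^3 + z^2*(-13*w - 7) + z*(-48*w^2 - 119*w - 79) + 210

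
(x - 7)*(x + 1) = x^2 - 6*x - 7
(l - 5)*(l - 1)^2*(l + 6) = l^4 - l^3 - 31*l^2 + 61*l - 30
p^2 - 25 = (p - 5)*(p + 5)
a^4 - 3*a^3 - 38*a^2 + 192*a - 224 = (a - 4)^2*(a - 2)*(a + 7)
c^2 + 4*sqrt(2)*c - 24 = (c - 2*sqrt(2))*(c + 6*sqrt(2))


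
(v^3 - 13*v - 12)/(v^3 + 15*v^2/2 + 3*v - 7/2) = 2*(v^2 - v - 12)/(2*v^2 + 13*v - 7)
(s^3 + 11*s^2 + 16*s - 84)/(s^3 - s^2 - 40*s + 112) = (s^2 + 4*s - 12)/(s^2 - 8*s + 16)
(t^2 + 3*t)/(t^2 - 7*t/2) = 2*(t + 3)/(2*t - 7)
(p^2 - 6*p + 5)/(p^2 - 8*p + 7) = (p - 5)/(p - 7)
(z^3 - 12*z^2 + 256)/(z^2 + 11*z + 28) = (z^2 - 16*z + 64)/(z + 7)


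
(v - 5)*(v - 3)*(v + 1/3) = v^3 - 23*v^2/3 + 37*v/3 + 5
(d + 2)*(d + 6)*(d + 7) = d^3 + 15*d^2 + 68*d + 84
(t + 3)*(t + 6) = t^2 + 9*t + 18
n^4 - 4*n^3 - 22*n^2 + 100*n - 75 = (n - 5)*(n - 3)*(n - 1)*(n + 5)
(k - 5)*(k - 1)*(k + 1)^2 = k^4 - 4*k^3 - 6*k^2 + 4*k + 5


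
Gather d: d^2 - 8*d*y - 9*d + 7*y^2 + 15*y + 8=d^2 + d*(-8*y - 9) + 7*y^2 + 15*y + 8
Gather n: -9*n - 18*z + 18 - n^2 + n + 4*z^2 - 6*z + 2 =-n^2 - 8*n + 4*z^2 - 24*z + 20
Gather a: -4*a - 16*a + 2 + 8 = 10 - 20*a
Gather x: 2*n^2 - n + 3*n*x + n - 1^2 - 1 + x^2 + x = 2*n^2 + x^2 + x*(3*n + 1) - 2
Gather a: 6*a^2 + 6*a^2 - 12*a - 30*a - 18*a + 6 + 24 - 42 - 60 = 12*a^2 - 60*a - 72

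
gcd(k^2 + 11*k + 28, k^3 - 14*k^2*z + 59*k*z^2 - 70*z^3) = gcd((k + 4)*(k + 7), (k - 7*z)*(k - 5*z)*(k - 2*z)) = 1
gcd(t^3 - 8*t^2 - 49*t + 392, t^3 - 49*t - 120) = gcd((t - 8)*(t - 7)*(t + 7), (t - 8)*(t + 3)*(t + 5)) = t - 8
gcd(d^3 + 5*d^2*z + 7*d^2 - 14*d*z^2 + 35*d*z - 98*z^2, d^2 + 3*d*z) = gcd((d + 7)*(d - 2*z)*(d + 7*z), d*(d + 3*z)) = 1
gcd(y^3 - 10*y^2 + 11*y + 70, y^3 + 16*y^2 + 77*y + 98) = y + 2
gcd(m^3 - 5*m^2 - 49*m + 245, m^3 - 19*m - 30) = m - 5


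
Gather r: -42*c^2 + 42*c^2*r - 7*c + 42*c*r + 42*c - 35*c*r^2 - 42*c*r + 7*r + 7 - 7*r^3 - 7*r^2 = -42*c^2 + 35*c - 7*r^3 + r^2*(-35*c - 7) + r*(42*c^2 + 7) + 7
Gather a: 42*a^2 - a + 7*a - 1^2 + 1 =42*a^2 + 6*a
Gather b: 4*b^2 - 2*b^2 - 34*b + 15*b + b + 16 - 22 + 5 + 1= 2*b^2 - 18*b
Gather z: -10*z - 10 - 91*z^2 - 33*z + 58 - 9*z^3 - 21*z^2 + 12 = -9*z^3 - 112*z^2 - 43*z + 60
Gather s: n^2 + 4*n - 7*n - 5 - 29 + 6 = n^2 - 3*n - 28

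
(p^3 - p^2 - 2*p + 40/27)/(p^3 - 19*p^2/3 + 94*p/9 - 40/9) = (p + 4/3)/(p - 4)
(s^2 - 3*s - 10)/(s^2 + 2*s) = (s - 5)/s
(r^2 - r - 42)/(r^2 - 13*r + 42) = (r + 6)/(r - 6)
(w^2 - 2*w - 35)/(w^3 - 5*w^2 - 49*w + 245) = (w + 5)/(w^2 + 2*w - 35)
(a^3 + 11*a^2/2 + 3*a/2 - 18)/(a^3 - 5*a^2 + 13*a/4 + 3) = 2*(a^2 + 7*a + 12)/(2*a^2 - 7*a - 4)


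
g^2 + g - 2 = (g - 1)*(g + 2)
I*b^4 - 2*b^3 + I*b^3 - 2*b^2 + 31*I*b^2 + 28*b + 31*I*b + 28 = (b + 1)*(b - 4*I)*(b + 7*I)*(I*b + 1)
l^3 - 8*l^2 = l^2*(l - 8)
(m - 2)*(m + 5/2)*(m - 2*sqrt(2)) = m^3 - 2*sqrt(2)*m^2 + m^2/2 - 5*m - sqrt(2)*m + 10*sqrt(2)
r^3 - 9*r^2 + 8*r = r*(r - 8)*(r - 1)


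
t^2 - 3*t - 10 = (t - 5)*(t + 2)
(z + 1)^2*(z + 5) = z^3 + 7*z^2 + 11*z + 5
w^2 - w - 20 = (w - 5)*(w + 4)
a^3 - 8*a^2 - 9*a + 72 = (a - 8)*(a - 3)*(a + 3)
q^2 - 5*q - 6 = (q - 6)*(q + 1)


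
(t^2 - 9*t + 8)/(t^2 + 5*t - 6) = (t - 8)/(t + 6)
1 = 1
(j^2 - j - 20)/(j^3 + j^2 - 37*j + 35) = (j + 4)/(j^2 + 6*j - 7)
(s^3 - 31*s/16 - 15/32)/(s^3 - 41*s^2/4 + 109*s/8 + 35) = (8*s^2 - 10*s - 3)/(4*(2*s^2 - 23*s + 56))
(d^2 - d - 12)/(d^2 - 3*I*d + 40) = (d^2 - d - 12)/(d^2 - 3*I*d + 40)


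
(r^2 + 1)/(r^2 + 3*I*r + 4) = (r + I)/(r + 4*I)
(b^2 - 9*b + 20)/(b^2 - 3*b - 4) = (b - 5)/(b + 1)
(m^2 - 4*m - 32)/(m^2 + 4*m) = (m - 8)/m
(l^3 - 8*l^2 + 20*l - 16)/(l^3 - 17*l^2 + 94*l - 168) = (l^2 - 4*l + 4)/(l^2 - 13*l + 42)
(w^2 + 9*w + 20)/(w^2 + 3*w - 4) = (w + 5)/(w - 1)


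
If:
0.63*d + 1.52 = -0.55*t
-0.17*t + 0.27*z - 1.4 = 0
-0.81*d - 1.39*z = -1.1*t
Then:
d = -7.33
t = 5.64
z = 8.73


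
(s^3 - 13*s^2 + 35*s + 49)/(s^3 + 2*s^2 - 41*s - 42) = (s^2 - 14*s + 49)/(s^2 + s - 42)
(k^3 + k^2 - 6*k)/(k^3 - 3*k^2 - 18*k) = (k - 2)/(k - 6)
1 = 1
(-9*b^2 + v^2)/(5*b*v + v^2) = (-9*b^2 + v^2)/(v*(5*b + v))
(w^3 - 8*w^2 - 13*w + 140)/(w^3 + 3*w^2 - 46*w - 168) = (w - 5)/(w + 6)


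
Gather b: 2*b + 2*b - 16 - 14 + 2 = 4*b - 28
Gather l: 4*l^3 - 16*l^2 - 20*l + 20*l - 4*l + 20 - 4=4*l^3 - 16*l^2 - 4*l + 16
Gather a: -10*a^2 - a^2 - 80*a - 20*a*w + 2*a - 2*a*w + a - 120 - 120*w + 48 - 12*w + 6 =-11*a^2 + a*(-22*w - 77) - 132*w - 66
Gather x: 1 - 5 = -4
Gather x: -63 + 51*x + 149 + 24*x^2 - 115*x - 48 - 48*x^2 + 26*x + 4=-24*x^2 - 38*x + 42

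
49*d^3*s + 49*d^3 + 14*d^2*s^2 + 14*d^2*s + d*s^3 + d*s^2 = (7*d + s)^2*(d*s + d)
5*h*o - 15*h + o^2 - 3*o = (5*h + o)*(o - 3)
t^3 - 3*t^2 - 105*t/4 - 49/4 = (t - 7)*(t + 1/2)*(t + 7/2)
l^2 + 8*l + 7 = (l + 1)*(l + 7)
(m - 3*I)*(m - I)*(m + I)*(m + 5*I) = m^4 + 2*I*m^3 + 16*m^2 + 2*I*m + 15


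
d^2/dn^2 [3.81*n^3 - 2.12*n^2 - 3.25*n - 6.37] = 22.86*n - 4.24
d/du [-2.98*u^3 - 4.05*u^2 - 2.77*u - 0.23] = -8.94*u^2 - 8.1*u - 2.77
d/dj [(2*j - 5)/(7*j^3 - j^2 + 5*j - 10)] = (14*j^3 - 2*j^2 + 10*j - (2*j - 5)*(21*j^2 - 2*j + 5) - 20)/(7*j^3 - j^2 + 5*j - 10)^2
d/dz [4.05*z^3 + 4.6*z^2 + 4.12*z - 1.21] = 12.15*z^2 + 9.2*z + 4.12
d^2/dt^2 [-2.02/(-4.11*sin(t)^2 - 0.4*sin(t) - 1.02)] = (-136.488168*sin(t)^4 - 9.96264*sin(t)^3 + 238.282028*sin(t)^2 + 20.74944*sin(t) - 16.290088)/(4.11*sin(t)^2 + 0.4*sin(t) + 1.02)^3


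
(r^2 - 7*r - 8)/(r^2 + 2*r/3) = 3*(r^2 - 7*r - 8)/(r*(3*r + 2))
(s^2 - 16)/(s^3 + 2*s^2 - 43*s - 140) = (s - 4)/(s^2 - 2*s - 35)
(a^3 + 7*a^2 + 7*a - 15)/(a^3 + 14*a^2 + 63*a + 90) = (a - 1)/(a + 6)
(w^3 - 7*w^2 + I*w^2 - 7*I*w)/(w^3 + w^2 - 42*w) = (w^2 + w*(-7 + I) - 7*I)/(w^2 + w - 42)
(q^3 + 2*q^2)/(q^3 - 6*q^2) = (q + 2)/(q - 6)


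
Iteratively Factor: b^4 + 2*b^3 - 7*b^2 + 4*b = (b - 1)*(b^3 + 3*b^2 - 4*b) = (b - 1)*(b + 4)*(b^2 - b) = b*(b - 1)*(b + 4)*(b - 1)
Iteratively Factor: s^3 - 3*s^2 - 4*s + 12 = (s + 2)*(s^2 - 5*s + 6) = (s - 2)*(s + 2)*(s - 3)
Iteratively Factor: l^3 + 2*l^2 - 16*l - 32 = (l + 4)*(l^2 - 2*l - 8) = (l - 4)*(l + 4)*(l + 2)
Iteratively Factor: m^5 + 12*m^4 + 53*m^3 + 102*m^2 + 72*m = (m + 2)*(m^4 + 10*m^3 + 33*m^2 + 36*m) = (m + 2)*(m + 3)*(m^3 + 7*m^2 + 12*m) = (m + 2)*(m + 3)^2*(m^2 + 4*m) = m*(m + 2)*(m + 3)^2*(m + 4)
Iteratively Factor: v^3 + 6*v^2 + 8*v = (v + 4)*(v^2 + 2*v) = (v + 2)*(v + 4)*(v)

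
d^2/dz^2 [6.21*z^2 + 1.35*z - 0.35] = 12.4200000000000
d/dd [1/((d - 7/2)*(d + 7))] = 2*(-4*d - 7)/(4*d^4 + 28*d^3 - 147*d^2 - 686*d + 2401)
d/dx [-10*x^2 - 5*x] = -20*x - 5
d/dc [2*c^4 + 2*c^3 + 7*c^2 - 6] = 2*c*(4*c^2 + 3*c + 7)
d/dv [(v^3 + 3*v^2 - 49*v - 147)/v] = 2*v + 3 + 147/v^2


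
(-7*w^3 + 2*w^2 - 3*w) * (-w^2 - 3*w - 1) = 7*w^5 + 19*w^4 + 4*w^3 + 7*w^2 + 3*w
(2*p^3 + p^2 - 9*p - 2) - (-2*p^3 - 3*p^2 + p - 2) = 4*p^3 + 4*p^2 - 10*p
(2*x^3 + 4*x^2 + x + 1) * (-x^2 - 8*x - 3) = -2*x^5 - 20*x^4 - 39*x^3 - 21*x^2 - 11*x - 3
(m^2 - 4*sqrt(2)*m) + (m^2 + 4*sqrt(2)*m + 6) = 2*m^2 + 6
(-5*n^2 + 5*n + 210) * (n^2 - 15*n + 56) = -5*n^4 + 80*n^3 - 145*n^2 - 2870*n + 11760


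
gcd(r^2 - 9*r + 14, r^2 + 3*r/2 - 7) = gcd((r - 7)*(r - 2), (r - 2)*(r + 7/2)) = r - 2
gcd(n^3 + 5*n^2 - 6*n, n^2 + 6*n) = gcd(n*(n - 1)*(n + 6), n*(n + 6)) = n^2 + 6*n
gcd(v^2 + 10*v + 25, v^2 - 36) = 1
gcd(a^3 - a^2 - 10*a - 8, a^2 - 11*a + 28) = a - 4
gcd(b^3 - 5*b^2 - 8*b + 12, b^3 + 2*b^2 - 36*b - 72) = b^2 - 4*b - 12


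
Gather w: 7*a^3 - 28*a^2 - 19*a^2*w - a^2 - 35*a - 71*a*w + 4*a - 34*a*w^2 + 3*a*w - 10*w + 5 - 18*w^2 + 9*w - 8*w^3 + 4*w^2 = 7*a^3 - 29*a^2 - 31*a - 8*w^3 + w^2*(-34*a - 14) + w*(-19*a^2 - 68*a - 1) + 5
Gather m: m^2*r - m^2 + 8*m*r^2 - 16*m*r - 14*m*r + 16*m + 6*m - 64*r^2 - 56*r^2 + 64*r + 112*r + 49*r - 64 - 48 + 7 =m^2*(r - 1) + m*(8*r^2 - 30*r + 22) - 120*r^2 + 225*r - 105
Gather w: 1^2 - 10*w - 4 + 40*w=30*w - 3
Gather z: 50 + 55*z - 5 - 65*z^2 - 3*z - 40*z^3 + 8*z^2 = -40*z^3 - 57*z^2 + 52*z + 45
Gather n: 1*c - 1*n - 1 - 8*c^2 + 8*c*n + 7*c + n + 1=-8*c^2 + 8*c*n + 8*c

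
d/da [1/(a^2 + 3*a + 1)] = (-2*a - 3)/(a^2 + 3*a + 1)^2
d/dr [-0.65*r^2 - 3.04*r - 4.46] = -1.3*r - 3.04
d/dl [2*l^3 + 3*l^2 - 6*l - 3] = 6*l^2 + 6*l - 6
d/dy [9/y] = -9/y^2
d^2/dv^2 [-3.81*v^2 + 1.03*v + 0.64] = -7.62000000000000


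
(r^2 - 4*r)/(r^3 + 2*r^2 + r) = (r - 4)/(r^2 + 2*r + 1)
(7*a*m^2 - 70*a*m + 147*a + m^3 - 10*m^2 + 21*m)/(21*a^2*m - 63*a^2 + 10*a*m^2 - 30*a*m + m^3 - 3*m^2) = (m - 7)/(3*a + m)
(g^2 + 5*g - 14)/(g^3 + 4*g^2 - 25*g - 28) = (g - 2)/(g^2 - 3*g - 4)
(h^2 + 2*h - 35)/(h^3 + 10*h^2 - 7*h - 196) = (h - 5)/(h^2 + 3*h - 28)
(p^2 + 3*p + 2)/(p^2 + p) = (p + 2)/p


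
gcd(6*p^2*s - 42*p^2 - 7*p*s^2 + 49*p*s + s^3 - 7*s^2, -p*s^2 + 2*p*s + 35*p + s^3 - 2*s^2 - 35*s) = p*s - 7*p - s^2 + 7*s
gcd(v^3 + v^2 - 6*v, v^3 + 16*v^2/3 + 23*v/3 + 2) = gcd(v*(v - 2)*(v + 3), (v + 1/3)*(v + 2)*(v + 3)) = v + 3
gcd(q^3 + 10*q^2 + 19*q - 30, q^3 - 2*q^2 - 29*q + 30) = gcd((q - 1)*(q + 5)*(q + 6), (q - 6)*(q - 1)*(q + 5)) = q^2 + 4*q - 5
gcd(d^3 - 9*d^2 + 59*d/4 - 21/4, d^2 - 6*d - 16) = 1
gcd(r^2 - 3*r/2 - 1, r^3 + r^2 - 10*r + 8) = r - 2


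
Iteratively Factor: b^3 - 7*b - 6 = (b - 3)*(b^2 + 3*b + 2) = (b - 3)*(b + 2)*(b + 1)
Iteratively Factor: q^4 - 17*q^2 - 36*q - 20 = (q + 2)*(q^3 - 2*q^2 - 13*q - 10) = (q + 1)*(q + 2)*(q^2 - 3*q - 10) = (q - 5)*(q + 1)*(q + 2)*(q + 2)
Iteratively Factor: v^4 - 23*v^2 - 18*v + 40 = (v - 1)*(v^3 + v^2 - 22*v - 40) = (v - 1)*(v + 4)*(v^2 - 3*v - 10) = (v - 1)*(v + 2)*(v + 4)*(v - 5)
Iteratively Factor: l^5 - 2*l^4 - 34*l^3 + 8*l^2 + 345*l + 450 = (l - 5)*(l^4 + 3*l^3 - 19*l^2 - 87*l - 90) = (l - 5)*(l + 2)*(l^3 + l^2 - 21*l - 45) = (l - 5)*(l + 2)*(l + 3)*(l^2 - 2*l - 15) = (l - 5)^2*(l + 2)*(l + 3)*(l + 3)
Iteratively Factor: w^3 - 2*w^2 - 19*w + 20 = (w - 1)*(w^2 - w - 20) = (w - 5)*(w - 1)*(w + 4)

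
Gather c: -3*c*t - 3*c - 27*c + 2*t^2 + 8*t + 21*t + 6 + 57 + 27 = c*(-3*t - 30) + 2*t^2 + 29*t + 90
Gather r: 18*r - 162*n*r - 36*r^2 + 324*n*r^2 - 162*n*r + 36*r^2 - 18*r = 324*n*r^2 - 324*n*r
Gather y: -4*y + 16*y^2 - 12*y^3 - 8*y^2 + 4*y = -12*y^3 + 8*y^2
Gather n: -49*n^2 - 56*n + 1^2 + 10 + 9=-49*n^2 - 56*n + 20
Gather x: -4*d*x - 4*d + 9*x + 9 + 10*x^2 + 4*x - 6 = -4*d + 10*x^2 + x*(13 - 4*d) + 3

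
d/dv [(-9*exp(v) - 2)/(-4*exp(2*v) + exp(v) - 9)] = (-(8*exp(v) - 1)*(9*exp(v) + 2) + 36*exp(2*v) - 9*exp(v) + 81)*exp(v)/(4*exp(2*v) - exp(v) + 9)^2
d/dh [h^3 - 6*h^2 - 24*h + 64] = 3*h^2 - 12*h - 24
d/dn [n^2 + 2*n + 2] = 2*n + 2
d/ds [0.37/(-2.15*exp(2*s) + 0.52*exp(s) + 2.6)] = (1.591*exp(s) - 0.1924)*exp(s)/(-2.15*exp(2*s) + 0.52*exp(s) + 2.6)^2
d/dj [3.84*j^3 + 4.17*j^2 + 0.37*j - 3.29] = 11.52*j^2 + 8.34*j + 0.37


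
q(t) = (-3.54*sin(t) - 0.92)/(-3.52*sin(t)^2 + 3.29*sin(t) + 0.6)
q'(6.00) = 4.73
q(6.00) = -0.12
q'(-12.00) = -2.84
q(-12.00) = -2.09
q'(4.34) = 0.05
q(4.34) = -0.43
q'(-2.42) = 0.02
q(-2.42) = -0.46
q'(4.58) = 0.02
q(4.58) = -0.42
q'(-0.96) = -0.06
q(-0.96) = -0.44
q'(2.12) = 10.00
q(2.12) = -4.66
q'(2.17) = 8.69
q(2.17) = -4.19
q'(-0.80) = -0.05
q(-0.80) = -0.45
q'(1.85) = 17.84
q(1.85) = -8.48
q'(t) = (7.04*sin(t)*cos(t) - 3.29*cos(t))*(-3.54*sin(t) - 0.92)/(-3.52*sin(t)^2 + 3.29*sin(t) + 0.6)^2 - 3.54*cos(t)/(-3.52*sin(t)^2 + 3.29*sin(t) + 0.6) = (-12.4608*sin(t)^2 - 6.4768*sin(t) + 0.9028)*cos(t)/(12.3904*sin(t)^4 - 23.1616*sin(t)^3 + 6.6001*sin(t)^2 + 3.948*sin(t) + 0.36)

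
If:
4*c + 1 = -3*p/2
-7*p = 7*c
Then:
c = -2/5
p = 2/5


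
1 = 1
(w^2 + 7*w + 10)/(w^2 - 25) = (w + 2)/(w - 5)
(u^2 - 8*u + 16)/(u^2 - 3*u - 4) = (u - 4)/(u + 1)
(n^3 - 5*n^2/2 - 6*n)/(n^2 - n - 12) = n*(2*n + 3)/(2*(n + 3))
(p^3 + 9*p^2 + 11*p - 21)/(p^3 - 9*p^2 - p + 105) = (p^2 + 6*p - 7)/(p^2 - 12*p + 35)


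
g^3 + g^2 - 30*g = g*(g - 5)*(g + 6)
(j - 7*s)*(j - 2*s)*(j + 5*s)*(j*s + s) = j^4*s - 4*j^3*s^2 + j^3*s - 31*j^2*s^3 - 4*j^2*s^2 + 70*j*s^4 - 31*j*s^3 + 70*s^4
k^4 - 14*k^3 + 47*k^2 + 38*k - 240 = (k - 8)*(k - 5)*(k - 3)*(k + 2)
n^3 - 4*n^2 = n^2*(n - 4)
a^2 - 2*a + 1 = (a - 1)^2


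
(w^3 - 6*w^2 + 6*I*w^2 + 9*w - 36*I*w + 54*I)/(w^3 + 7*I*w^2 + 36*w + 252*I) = (w^2 - 6*w + 9)/(w^2 + I*w + 42)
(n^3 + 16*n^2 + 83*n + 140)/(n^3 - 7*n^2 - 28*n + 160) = (n^2 + 11*n + 28)/(n^2 - 12*n + 32)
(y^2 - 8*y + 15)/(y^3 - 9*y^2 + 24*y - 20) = (y - 3)/(y^2 - 4*y + 4)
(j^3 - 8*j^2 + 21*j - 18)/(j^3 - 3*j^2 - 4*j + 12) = (j - 3)/(j + 2)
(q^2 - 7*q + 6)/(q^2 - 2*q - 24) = (q - 1)/(q + 4)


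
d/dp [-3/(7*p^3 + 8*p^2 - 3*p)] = 3*(21*p^2 + 16*p - 3)/(p^2*(7*p^2 + 8*p - 3)^2)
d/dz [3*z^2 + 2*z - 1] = 6*z + 2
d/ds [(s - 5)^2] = 2*s - 10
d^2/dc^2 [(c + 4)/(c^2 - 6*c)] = 2*(c*(2 - 3*c)*(c - 6) + 4*(c - 3)^2*(c + 4))/(c^3*(c - 6)^3)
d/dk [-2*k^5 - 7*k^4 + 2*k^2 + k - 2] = -10*k^4 - 28*k^3 + 4*k + 1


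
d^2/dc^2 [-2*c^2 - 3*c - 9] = -4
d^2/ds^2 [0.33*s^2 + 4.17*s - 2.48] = 0.660000000000000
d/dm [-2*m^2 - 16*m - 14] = -4*m - 16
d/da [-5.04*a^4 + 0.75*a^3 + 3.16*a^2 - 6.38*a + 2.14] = -20.16*a^3 + 2.25*a^2 + 6.32*a - 6.38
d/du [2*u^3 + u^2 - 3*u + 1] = 6*u^2 + 2*u - 3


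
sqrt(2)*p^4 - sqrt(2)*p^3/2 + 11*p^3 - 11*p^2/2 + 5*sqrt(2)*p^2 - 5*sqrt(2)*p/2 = p*(p - 1/2)*(p + 5*sqrt(2))*(sqrt(2)*p + 1)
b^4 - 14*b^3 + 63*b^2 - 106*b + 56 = (b - 7)*(b - 4)*(b - 2)*(b - 1)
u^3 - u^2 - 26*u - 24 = (u - 6)*(u + 1)*(u + 4)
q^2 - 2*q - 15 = (q - 5)*(q + 3)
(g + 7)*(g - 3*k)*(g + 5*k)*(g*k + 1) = g^4*k + 2*g^3*k^2 + 7*g^3*k + g^3 - 15*g^2*k^3 + 14*g^2*k^2 + 2*g^2*k + 7*g^2 - 105*g*k^3 - 15*g*k^2 + 14*g*k - 105*k^2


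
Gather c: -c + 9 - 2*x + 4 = -c - 2*x + 13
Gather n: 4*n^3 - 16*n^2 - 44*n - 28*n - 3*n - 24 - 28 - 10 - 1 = 4*n^3 - 16*n^2 - 75*n - 63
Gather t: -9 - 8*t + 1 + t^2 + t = t^2 - 7*t - 8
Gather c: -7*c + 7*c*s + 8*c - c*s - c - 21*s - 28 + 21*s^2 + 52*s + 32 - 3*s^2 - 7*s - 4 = 6*c*s + 18*s^2 + 24*s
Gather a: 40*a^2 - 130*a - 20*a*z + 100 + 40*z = 40*a^2 + a*(-20*z - 130) + 40*z + 100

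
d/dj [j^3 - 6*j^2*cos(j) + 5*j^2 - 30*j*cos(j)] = 6*j^2*sin(j) + 3*j^2 + 30*j*sin(j) - 12*j*cos(j) + 10*j - 30*cos(j)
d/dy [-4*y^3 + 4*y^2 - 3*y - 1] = -12*y^2 + 8*y - 3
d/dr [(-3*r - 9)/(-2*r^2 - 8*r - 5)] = 3*(2*r^2 + 8*r - 4*(r + 2)*(r + 3) + 5)/(2*r^2 + 8*r + 5)^2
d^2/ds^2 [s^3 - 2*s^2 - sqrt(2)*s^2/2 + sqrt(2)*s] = 6*s - 4 - sqrt(2)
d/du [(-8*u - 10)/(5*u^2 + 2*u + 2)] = 4*(10*u^2 + 25*u + 1)/(25*u^4 + 20*u^3 + 24*u^2 + 8*u + 4)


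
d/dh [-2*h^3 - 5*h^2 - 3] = 2*h*(-3*h - 5)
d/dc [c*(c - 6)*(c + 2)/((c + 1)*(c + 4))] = (c^4 + 10*c^3 + 4*c^2 - 32*c - 48)/(c^4 + 10*c^3 + 33*c^2 + 40*c + 16)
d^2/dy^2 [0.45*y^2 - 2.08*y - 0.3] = 0.900000000000000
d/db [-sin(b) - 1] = -cos(b)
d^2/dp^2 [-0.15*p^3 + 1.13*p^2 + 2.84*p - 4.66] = 2.26 - 0.9*p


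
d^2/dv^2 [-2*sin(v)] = 2*sin(v)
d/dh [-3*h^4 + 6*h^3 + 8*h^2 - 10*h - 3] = -12*h^3 + 18*h^2 + 16*h - 10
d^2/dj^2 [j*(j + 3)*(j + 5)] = 6*j + 16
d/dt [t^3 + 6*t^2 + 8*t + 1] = 3*t^2 + 12*t + 8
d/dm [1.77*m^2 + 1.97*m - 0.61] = 3.54*m + 1.97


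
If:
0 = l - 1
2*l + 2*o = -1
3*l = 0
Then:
No Solution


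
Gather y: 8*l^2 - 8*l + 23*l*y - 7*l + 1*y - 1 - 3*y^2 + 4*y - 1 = 8*l^2 - 15*l - 3*y^2 + y*(23*l + 5) - 2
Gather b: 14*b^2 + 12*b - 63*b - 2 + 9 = 14*b^2 - 51*b + 7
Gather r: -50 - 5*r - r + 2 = -6*r - 48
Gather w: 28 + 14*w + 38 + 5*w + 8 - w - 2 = 18*w + 72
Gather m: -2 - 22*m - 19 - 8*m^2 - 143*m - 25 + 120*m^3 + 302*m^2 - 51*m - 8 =120*m^3 + 294*m^2 - 216*m - 54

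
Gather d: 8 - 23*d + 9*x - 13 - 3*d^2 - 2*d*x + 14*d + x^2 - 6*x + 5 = -3*d^2 + d*(-2*x - 9) + x^2 + 3*x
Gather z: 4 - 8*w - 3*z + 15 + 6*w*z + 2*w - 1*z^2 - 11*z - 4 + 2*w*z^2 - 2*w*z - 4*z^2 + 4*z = -6*w + z^2*(2*w - 5) + z*(4*w - 10) + 15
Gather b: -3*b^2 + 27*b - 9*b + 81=-3*b^2 + 18*b + 81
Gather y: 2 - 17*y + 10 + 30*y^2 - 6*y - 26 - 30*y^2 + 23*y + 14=0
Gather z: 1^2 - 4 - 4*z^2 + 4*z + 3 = -4*z^2 + 4*z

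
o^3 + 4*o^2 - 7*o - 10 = (o - 2)*(o + 1)*(o + 5)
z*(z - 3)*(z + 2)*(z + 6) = z^4 + 5*z^3 - 12*z^2 - 36*z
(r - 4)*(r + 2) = r^2 - 2*r - 8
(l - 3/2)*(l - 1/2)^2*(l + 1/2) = l^4 - 2*l^3 + l^2/2 + l/2 - 3/16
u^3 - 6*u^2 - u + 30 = (u - 5)*(u - 3)*(u + 2)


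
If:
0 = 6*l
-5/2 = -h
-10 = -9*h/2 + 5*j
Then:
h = 5/2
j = 1/4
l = 0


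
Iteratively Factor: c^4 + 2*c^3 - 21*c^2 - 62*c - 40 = (c - 5)*(c^3 + 7*c^2 + 14*c + 8) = (c - 5)*(c + 2)*(c^2 + 5*c + 4) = (c - 5)*(c + 1)*(c + 2)*(c + 4)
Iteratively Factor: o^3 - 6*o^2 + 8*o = (o)*(o^2 - 6*o + 8) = o*(o - 4)*(o - 2)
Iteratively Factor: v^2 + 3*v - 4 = (v - 1)*(v + 4)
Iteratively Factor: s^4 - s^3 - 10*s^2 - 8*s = (s + 2)*(s^3 - 3*s^2 - 4*s) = s*(s + 2)*(s^2 - 3*s - 4) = s*(s + 1)*(s + 2)*(s - 4)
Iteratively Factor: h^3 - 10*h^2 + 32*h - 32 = (h - 2)*(h^2 - 8*h + 16) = (h - 4)*(h - 2)*(h - 4)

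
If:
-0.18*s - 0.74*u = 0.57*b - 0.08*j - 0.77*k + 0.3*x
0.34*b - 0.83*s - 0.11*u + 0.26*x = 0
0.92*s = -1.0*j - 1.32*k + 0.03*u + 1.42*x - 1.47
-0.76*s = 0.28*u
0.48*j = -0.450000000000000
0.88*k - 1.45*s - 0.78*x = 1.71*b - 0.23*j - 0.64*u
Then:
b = -0.30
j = -0.94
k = 0.02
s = 0.00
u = -0.01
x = 0.40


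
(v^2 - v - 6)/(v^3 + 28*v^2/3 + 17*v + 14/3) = 3*(v - 3)/(3*v^2 + 22*v + 7)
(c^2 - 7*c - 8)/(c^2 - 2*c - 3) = (c - 8)/(c - 3)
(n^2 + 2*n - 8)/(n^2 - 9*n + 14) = (n + 4)/(n - 7)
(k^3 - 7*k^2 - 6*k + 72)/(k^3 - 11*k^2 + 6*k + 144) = (k - 4)/(k - 8)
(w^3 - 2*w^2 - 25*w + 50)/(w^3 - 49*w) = (w^3 - 2*w^2 - 25*w + 50)/(w*(w^2 - 49))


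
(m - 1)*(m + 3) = m^2 + 2*m - 3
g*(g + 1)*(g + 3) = g^3 + 4*g^2 + 3*g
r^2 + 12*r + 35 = (r + 5)*(r + 7)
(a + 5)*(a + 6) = a^2 + 11*a + 30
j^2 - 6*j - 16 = (j - 8)*(j + 2)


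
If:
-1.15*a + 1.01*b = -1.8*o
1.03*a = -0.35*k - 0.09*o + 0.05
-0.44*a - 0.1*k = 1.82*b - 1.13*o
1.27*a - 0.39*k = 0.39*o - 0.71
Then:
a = -0.29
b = -0.07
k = 1.03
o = -0.14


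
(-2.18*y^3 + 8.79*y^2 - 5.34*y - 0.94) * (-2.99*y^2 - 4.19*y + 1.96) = 6.5182*y^5 - 17.1479*y^4 - 25.1363*y^3 + 42.4136*y^2 - 6.5278*y - 1.8424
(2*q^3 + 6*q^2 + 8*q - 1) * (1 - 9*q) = -18*q^4 - 52*q^3 - 66*q^2 + 17*q - 1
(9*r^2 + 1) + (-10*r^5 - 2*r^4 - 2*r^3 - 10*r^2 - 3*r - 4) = -10*r^5 - 2*r^4 - 2*r^3 - r^2 - 3*r - 3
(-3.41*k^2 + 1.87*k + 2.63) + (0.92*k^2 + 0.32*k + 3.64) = -2.49*k^2 + 2.19*k + 6.27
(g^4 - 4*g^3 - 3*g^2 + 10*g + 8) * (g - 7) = g^5 - 11*g^4 + 25*g^3 + 31*g^2 - 62*g - 56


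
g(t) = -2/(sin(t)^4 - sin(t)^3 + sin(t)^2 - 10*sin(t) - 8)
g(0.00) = 0.25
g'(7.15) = -0.05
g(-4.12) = 0.13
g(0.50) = 0.16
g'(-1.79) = 0.39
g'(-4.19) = 0.03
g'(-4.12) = 0.04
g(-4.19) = 0.12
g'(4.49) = 0.40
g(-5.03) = 0.12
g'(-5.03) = -0.02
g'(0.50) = -0.10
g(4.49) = -0.44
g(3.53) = 0.50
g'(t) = -2*(-4*sin(t)^3*cos(t) + 3*sin(t)^2*cos(t) - 2*sin(t)*cos(t) + 10*cos(t))/(sin(t)^4 - sin(t)^3 + sin(t)^2 - 10*sin(t) - 8)^2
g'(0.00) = -0.31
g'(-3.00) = 0.48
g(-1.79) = -0.44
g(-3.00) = 0.30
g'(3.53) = 1.32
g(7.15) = 0.13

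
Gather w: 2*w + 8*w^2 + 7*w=8*w^2 + 9*w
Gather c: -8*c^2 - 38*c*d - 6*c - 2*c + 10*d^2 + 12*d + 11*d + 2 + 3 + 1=-8*c^2 + c*(-38*d - 8) + 10*d^2 + 23*d + 6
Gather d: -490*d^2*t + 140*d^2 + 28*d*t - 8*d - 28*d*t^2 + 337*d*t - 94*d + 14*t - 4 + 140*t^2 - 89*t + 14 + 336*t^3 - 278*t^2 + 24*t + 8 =d^2*(140 - 490*t) + d*(-28*t^2 + 365*t - 102) + 336*t^3 - 138*t^2 - 51*t + 18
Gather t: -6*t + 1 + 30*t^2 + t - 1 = 30*t^2 - 5*t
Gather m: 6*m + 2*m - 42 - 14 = 8*m - 56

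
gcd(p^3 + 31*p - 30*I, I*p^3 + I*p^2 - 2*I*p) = 1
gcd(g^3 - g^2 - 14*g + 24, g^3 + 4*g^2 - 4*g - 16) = g^2 + 2*g - 8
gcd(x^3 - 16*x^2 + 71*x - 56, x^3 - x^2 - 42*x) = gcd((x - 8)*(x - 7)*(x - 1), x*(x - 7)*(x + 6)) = x - 7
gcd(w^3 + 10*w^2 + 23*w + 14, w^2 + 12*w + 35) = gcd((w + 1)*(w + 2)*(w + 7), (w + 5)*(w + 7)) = w + 7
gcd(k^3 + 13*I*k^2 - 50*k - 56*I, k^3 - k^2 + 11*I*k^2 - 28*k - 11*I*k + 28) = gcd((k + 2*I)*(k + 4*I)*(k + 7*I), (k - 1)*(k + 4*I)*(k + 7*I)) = k^2 + 11*I*k - 28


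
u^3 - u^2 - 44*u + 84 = (u - 6)*(u - 2)*(u + 7)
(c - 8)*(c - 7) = c^2 - 15*c + 56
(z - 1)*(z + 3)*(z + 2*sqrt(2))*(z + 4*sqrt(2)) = z^4 + 2*z^3 + 6*sqrt(2)*z^3 + 13*z^2 + 12*sqrt(2)*z^2 - 18*sqrt(2)*z + 32*z - 48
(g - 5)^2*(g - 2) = g^3 - 12*g^2 + 45*g - 50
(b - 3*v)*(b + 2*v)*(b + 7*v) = b^3 + 6*b^2*v - 13*b*v^2 - 42*v^3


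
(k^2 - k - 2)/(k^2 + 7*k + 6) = (k - 2)/(k + 6)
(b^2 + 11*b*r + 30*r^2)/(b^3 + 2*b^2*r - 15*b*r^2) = (-b - 6*r)/(b*(-b + 3*r))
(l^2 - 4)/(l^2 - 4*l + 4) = (l + 2)/(l - 2)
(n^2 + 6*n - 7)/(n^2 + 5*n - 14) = (n - 1)/(n - 2)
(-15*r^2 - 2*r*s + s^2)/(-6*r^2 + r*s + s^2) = (5*r - s)/(2*r - s)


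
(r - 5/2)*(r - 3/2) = r^2 - 4*r + 15/4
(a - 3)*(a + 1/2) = a^2 - 5*a/2 - 3/2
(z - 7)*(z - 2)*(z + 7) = z^3 - 2*z^2 - 49*z + 98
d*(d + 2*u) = d^2 + 2*d*u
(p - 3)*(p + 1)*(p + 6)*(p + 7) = p^4 + 11*p^3 + 13*p^2 - 123*p - 126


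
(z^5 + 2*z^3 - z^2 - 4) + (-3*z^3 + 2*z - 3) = z^5 - z^3 - z^2 + 2*z - 7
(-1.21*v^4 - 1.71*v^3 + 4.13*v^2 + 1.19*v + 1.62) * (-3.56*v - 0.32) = 4.3076*v^5 + 6.4748*v^4 - 14.1556*v^3 - 5.558*v^2 - 6.148*v - 0.5184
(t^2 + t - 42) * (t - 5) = t^3 - 4*t^2 - 47*t + 210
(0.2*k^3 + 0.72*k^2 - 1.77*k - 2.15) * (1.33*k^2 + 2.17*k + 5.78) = 0.266*k^5 + 1.3916*k^4 + 0.3643*k^3 - 2.5388*k^2 - 14.8961*k - 12.427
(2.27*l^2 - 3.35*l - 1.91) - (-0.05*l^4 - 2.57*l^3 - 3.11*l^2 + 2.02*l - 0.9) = 0.05*l^4 + 2.57*l^3 + 5.38*l^2 - 5.37*l - 1.01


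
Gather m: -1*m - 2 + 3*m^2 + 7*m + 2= 3*m^2 + 6*m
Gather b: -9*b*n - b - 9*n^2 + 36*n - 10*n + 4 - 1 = b*(-9*n - 1) - 9*n^2 + 26*n + 3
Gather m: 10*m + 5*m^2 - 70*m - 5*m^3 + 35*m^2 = -5*m^3 + 40*m^2 - 60*m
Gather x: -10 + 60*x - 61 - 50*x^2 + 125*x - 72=-50*x^2 + 185*x - 143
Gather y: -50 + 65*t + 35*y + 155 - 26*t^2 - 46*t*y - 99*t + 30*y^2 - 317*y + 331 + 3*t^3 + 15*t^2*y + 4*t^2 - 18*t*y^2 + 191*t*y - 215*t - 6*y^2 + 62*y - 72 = 3*t^3 - 22*t^2 - 249*t + y^2*(24 - 18*t) + y*(15*t^2 + 145*t - 220) + 364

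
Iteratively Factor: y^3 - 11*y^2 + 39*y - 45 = (y - 3)*(y^2 - 8*y + 15) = (y - 3)^2*(y - 5)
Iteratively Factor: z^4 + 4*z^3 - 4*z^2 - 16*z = (z - 2)*(z^3 + 6*z^2 + 8*z) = z*(z - 2)*(z^2 + 6*z + 8) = z*(z - 2)*(z + 4)*(z + 2)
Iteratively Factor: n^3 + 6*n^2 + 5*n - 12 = (n + 3)*(n^2 + 3*n - 4) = (n + 3)*(n + 4)*(n - 1)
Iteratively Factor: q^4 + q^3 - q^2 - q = (q)*(q^3 + q^2 - q - 1) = q*(q + 1)*(q^2 - 1) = q*(q - 1)*(q + 1)*(q + 1)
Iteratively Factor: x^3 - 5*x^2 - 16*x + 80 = (x + 4)*(x^2 - 9*x + 20) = (x - 4)*(x + 4)*(x - 5)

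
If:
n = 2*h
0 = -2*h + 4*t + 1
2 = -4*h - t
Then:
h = -7/18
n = -7/9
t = -4/9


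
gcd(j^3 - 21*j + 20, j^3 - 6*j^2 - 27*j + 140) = j^2 + j - 20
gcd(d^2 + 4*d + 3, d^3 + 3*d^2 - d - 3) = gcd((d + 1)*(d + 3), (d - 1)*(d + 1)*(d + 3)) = d^2 + 4*d + 3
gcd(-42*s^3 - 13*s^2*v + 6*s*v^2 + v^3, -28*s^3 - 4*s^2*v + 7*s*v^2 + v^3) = 14*s^2 + 9*s*v + v^2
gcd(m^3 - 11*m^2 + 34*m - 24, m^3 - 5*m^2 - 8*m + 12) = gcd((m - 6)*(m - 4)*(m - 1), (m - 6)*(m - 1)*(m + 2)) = m^2 - 7*m + 6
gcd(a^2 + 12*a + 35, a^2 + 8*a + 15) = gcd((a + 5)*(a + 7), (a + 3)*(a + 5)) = a + 5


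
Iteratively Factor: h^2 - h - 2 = (h + 1)*(h - 2)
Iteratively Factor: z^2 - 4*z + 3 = (z - 1)*(z - 3)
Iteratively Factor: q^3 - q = (q + 1)*(q^2 - q) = (q - 1)*(q + 1)*(q)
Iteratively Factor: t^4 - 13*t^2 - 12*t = (t + 3)*(t^3 - 3*t^2 - 4*t) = (t + 1)*(t + 3)*(t^2 - 4*t) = (t - 4)*(t + 1)*(t + 3)*(t)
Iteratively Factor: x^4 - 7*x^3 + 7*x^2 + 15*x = (x + 1)*(x^3 - 8*x^2 + 15*x) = x*(x + 1)*(x^2 - 8*x + 15) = x*(x - 3)*(x + 1)*(x - 5)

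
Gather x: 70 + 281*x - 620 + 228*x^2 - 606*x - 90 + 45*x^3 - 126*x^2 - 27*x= 45*x^3 + 102*x^2 - 352*x - 640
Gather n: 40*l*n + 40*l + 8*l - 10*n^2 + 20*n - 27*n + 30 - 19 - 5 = 48*l - 10*n^2 + n*(40*l - 7) + 6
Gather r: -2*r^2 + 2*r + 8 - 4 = -2*r^2 + 2*r + 4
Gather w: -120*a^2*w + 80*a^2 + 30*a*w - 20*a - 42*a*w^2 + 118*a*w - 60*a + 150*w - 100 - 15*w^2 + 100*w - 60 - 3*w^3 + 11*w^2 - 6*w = 80*a^2 - 80*a - 3*w^3 + w^2*(-42*a - 4) + w*(-120*a^2 + 148*a + 244) - 160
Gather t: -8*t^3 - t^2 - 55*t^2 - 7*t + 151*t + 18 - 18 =-8*t^3 - 56*t^2 + 144*t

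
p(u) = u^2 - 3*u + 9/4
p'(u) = 2*u - 3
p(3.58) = 4.33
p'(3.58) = 4.16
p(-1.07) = 6.60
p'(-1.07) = -5.14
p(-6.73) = 67.73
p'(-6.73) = -16.46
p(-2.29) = 14.36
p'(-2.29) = -7.58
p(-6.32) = 61.15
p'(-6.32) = -15.64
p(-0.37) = 3.50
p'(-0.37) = -3.74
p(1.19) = 0.10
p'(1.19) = -0.62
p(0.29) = 1.46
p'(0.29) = -2.42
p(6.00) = 20.25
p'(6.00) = 9.00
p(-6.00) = 56.25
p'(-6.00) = -15.00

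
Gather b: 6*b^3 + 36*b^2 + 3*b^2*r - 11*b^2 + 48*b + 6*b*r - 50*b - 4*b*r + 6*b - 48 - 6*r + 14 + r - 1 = 6*b^3 + b^2*(3*r + 25) + b*(2*r + 4) - 5*r - 35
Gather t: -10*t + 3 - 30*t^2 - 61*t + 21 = -30*t^2 - 71*t + 24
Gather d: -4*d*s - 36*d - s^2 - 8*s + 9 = d*(-4*s - 36) - s^2 - 8*s + 9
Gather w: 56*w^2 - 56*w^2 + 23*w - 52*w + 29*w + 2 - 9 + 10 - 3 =0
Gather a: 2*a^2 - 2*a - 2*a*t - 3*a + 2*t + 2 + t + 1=2*a^2 + a*(-2*t - 5) + 3*t + 3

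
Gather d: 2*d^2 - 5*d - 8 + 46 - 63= 2*d^2 - 5*d - 25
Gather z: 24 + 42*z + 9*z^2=9*z^2 + 42*z + 24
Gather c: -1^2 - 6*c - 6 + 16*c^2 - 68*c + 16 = 16*c^2 - 74*c + 9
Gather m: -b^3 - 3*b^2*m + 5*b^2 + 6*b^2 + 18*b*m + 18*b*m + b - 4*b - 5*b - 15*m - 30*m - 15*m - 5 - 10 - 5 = -b^3 + 11*b^2 - 8*b + m*(-3*b^2 + 36*b - 60) - 20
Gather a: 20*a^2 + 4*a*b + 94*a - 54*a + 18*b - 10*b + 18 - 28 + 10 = 20*a^2 + a*(4*b + 40) + 8*b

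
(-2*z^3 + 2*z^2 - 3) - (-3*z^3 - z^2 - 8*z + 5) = z^3 + 3*z^2 + 8*z - 8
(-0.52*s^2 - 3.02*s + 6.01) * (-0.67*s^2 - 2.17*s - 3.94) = 0.3484*s^4 + 3.1518*s^3 + 4.5755*s^2 - 1.1429*s - 23.6794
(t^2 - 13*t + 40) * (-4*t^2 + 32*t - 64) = -4*t^4 + 84*t^3 - 640*t^2 + 2112*t - 2560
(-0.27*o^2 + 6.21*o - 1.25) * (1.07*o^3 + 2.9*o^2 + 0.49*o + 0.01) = -0.2889*o^5 + 5.8617*o^4 + 16.5392*o^3 - 0.5848*o^2 - 0.5504*o - 0.0125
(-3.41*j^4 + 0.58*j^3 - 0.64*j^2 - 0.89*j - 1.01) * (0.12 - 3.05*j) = 10.4005*j^5 - 2.1782*j^4 + 2.0216*j^3 + 2.6377*j^2 + 2.9737*j - 0.1212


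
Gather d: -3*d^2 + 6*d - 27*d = -3*d^2 - 21*d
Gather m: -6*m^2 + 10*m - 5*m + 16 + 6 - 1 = -6*m^2 + 5*m + 21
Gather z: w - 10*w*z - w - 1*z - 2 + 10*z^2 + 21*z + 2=10*z^2 + z*(20 - 10*w)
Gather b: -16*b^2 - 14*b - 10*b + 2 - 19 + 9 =-16*b^2 - 24*b - 8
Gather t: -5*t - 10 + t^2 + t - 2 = t^2 - 4*t - 12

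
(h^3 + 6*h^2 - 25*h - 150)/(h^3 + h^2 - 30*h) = (h + 5)/h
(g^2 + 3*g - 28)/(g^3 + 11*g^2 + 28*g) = (g - 4)/(g*(g + 4))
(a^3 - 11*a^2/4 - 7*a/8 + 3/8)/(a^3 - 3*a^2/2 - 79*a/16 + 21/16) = 2*(2*a + 1)/(4*a + 7)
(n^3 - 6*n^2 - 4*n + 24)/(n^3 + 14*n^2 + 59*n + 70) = (n^2 - 8*n + 12)/(n^2 + 12*n + 35)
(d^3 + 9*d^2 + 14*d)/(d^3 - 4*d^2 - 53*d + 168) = d*(d + 2)/(d^2 - 11*d + 24)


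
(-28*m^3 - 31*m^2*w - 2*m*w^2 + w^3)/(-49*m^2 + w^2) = (4*m^2 + 5*m*w + w^2)/(7*m + w)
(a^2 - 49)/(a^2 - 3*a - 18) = (49 - a^2)/(-a^2 + 3*a + 18)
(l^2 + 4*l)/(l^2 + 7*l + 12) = l/(l + 3)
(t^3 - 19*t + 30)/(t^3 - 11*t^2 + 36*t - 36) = (t + 5)/(t - 6)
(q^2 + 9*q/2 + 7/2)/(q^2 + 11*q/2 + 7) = (q + 1)/(q + 2)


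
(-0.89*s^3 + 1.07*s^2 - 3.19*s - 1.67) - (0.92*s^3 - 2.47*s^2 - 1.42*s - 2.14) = -1.81*s^3 + 3.54*s^2 - 1.77*s + 0.47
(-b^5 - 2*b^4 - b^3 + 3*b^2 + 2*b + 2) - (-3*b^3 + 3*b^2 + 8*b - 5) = -b^5 - 2*b^4 + 2*b^3 - 6*b + 7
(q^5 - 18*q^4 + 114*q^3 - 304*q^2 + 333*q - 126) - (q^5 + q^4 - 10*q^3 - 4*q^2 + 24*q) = -19*q^4 + 124*q^3 - 300*q^2 + 309*q - 126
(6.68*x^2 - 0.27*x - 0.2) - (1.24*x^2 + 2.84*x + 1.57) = 5.44*x^2 - 3.11*x - 1.77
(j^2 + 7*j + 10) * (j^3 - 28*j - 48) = j^5 + 7*j^4 - 18*j^3 - 244*j^2 - 616*j - 480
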